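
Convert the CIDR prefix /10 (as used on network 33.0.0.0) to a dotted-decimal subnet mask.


/10 means 10 network bits, 22 host bits
Binary: 11111111110000000000000000000000
Mask: 255.192.0.0


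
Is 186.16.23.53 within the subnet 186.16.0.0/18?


Subnet network: 186.16.0.0
Test IP AND mask: 186.16.0.0
Yes, 186.16.23.53 is in 186.16.0.0/18


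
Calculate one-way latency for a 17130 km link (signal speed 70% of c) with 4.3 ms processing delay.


Speed = 0.7 * 3e5 km/s = 210000 km/s
Propagation delay = 17130 / 210000 = 0.0816 s = 81.5714 ms
Processing delay = 4.3 ms
Total one-way latency = 85.8714 ms


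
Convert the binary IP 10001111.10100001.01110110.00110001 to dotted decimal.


10001111 = 143
10100001 = 161
01110110 = 118
00110001 = 49
IP: 143.161.118.49


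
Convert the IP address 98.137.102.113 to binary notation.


98 = 01100010
137 = 10001001
102 = 01100110
113 = 01110001
Binary: 01100010.10001001.01100110.01110001


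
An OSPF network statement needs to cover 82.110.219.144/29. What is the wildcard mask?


Subnet mask: 255.255.255.248
Wildcard = 255.255.255.255 - subnet mask
255 - 255 = 0
255 - 255 = 0
255 - 255 = 0
255 - 248 = 7
Wildcard: 0.0.0.7


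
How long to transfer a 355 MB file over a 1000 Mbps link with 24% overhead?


Effective throughput = 1000 * (1 - 24/100) = 760 Mbps
File size in Mb = 355 * 8 = 2840 Mb
Time = 2840 / 760
Time = 3.7368 seconds


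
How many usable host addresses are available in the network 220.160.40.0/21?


Host bits = 32 - 21 = 11
Total addresses = 2^11 = 2048
Usable = total - 2 (network and broadcast)
Usable hosts: 2046


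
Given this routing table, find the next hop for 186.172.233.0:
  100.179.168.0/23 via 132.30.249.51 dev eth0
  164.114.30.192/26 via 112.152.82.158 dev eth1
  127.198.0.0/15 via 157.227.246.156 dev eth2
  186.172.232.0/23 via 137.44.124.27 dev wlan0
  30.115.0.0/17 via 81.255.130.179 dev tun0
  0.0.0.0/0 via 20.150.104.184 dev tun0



Longest prefix match for 186.172.233.0:
  /23 100.179.168.0: no
  /26 164.114.30.192: no
  /15 127.198.0.0: no
  /23 186.172.232.0: MATCH
  /17 30.115.0.0: no
  /0 0.0.0.0: MATCH
Selected: next-hop 137.44.124.27 via wlan0 (matched /23)


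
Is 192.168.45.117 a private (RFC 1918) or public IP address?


RFC 1918 private ranges:
  10.0.0.0/8 (10.0.0.0 - 10.255.255.255)
  172.16.0.0/12 (172.16.0.0 - 172.31.255.255)
  192.168.0.0/16 (192.168.0.0 - 192.168.255.255)
Private (in 192.168.0.0/16)


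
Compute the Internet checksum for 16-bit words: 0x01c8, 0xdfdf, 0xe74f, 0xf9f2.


Sum all words (with carry folding):
+ 0x01c8 = 0x01c8
+ 0xdfdf = 0xe1a7
+ 0xe74f = 0xc8f7
+ 0xf9f2 = 0xc2ea
One's complement: ~0xc2ea
Checksum = 0x3d15


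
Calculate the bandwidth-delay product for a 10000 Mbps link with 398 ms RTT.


BDP = bandwidth * RTT
= 10000 Mbps * 398 ms
= 10000 * 1e6 * 398 / 1000 bits
= 3980000000 bits
= 497500000 bytes
= 485839.8438 KB
BDP = 3980000000 bits (497500000 bytes)


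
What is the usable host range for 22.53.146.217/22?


Network: 22.53.144.0
Broadcast: 22.53.147.255
First usable = network + 1
Last usable = broadcast - 1
Range: 22.53.144.1 to 22.53.147.254


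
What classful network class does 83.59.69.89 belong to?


First octet: 83
Binary: 01010011
0xxxxxxx -> Class A (1-126)
Class A, default mask 255.0.0.0 (/8)


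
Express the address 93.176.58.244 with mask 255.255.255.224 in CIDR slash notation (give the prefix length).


Binary: 11111111.11111111.11111111.11100000
Count leading 1s
Prefix: /27


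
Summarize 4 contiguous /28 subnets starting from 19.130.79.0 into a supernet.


Original prefix: /28
Number of subnets: 4 = 2^2
New prefix = 28 - 2 = 26
Supernet: 19.130.79.0/26


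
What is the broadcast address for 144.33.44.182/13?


Network: 144.32.0.0/13
Host bits = 19
Set all host bits to 1:
Broadcast: 144.39.255.255


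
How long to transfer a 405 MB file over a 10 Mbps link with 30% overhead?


Effective throughput = 10 * (1 - 30/100) = 7 Mbps
File size in Mb = 405 * 8 = 3240 Mb
Time = 3240 / 7
Time = 462.8571 seconds


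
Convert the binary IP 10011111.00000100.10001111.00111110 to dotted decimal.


10011111 = 159
00000100 = 4
10001111 = 143
00111110 = 62
IP: 159.4.143.62


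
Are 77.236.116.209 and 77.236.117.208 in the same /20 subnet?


Mask: 255.255.240.0
77.236.116.209 AND mask = 77.236.112.0
77.236.117.208 AND mask = 77.236.112.0
Yes, same subnet (77.236.112.0)


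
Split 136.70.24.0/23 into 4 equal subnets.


New prefix = 23 + 2 = 25
Each subnet has 128 addresses
  136.70.24.0/25
  136.70.24.128/25
  136.70.25.0/25
  136.70.25.128/25
Subnets: 136.70.24.0/25, 136.70.24.128/25, 136.70.25.0/25, 136.70.25.128/25


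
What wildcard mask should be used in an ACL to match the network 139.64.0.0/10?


Subnet mask: 255.192.0.0
Wildcard = 255.255.255.255 - subnet mask
255 - 255 = 0
255 - 192 = 63
255 - 0 = 255
255 - 0 = 255
Wildcard: 0.63.255.255


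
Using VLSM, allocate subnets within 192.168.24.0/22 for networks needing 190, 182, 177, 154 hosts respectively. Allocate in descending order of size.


190 hosts -> /24 (254 usable): 192.168.24.0/24
182 hosts -> /24 (254 usable): 192.168.25.0/24
177 hosts -> /24 (254 usable): 192.168.26.0/24
154 hosts -> /24 (254 usable): 192.168.27.0/24
Allocation: 192.168.24.0/24 (190 hosts, 254 usable); 192.168.25.0/24 (182 hosts, 254 usable); 192.168.26.0/24 (177 hosts, 254 usable); 192.168.27.0/24 (154 hosts, 254 usable)


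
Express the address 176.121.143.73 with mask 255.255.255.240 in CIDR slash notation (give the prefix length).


Binary: 11111111.11111111.11111111.11110000
Count leading 1s
Prefix: /28


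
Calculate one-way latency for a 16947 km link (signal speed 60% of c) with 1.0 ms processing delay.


Speed = 0.6 * 3e5 km/s = 180000 km/s
Propagation delay = 16947 / 180000 = 0.0941 s = 94.15 ms
Processing delay = 1.0 ms
Total one-way latency = 95.15 ms


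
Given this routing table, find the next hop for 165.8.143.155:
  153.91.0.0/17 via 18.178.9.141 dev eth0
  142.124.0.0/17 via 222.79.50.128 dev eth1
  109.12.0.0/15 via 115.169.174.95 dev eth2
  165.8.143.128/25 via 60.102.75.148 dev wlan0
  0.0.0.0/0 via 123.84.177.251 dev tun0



Longest prefix match for 165.8.143.155:
  /17 153.91.0.0: no
  /17 142.124.0.0: no
  /15 109.12.0.0: no
  /25 165.8.143.128: MATCH
  /0 0.0.0.0: MATCH
Selected: next-hop 60.102.75.148 via wlan0 (matched /25)


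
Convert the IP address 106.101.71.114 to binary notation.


106 = 01101010
101 = 01100101
71 = 01000111
114 = 01110010
Binary: 01101010.01100101.01000111.01110010


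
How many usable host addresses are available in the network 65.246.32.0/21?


Host bits = 32 - 21 = 11
Total addresses = 2^11 = 2048
Usable = total - 2 (network and broadcast)
Usable hosts: 2046


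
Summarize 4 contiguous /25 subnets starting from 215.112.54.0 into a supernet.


Original prefix: /25
Number of subnets: 4 = 2^2
New prefix = 25 - 2 = 23
Supernet: 215.112.54.0/23


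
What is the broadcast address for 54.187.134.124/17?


Network: 54.187.128.0/17
Host bits = 15
Set all host bits to 1:
Broadcast: 54.187.255.255


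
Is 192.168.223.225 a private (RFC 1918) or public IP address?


RFC 1918 private ranges:
  10.0.0.0/8 (10.0.0.0 - 10.255.255.255)
  172.16.0.0/12 (172.16.0.0 - 172.31.255.255)
  192.168.0.0/16 (192.168.0.0 - 192.168.255.255)
Private (in 192.168.0.0/16)


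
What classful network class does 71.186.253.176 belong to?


First octet: 71
Binary: 01000111
0xxxxxxx -> Class A (1-126)
Class A, default mask 255.0.0.0 (/8)


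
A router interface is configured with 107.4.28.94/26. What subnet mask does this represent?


/26 means 26 network bits, 6 host bits
Binary: 11111111111111111111111111000000
Mask: 255.255.255.192


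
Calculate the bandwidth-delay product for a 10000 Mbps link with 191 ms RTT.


BDP = bandwidth * RTT
= 10000 Mbps * 191 ms
= 10000 * 1e6 * 191 / 1000 bits
= 1910000000 bits
= 238750000 bytes
= 233154.2969 KB
BDP = 1910000000 bits (238750000 bytes)


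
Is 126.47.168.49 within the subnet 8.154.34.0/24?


Subnet network: 8.154.34.0
Test IP AND mask: 126.47.168.0
No, 126.47.168.49 is not in 8.154.34.0/24


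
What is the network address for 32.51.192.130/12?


IP:   00100000.00110011.11000000.10000010
Mask: 11111111.11110000.00000000.00000000
AND operation:
Net:  00100000.00110000.00000000.00000000
Network: 32.48.0.0/12


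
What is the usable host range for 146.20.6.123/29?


Network: 146.20.6.120
Broadcast: 146.20.6.127
First usable = network + 1
Last usable = broadcast - 1
Range: 146.20.6.121 to 146.20.6.126


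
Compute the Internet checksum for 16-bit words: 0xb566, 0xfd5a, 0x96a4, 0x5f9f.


Sum all words (with carry folding):
+ 0xb566 = 0xb566
+ 0xfd5a = 0xb2c1
+ 0x96a4 = 0x4966
+ 0x5f9f = 0xa905
One's complement: ~0xa905
Checksum = 0x56fa


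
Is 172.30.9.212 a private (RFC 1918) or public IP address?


RFC 1918 private ranges:
  10.0.0.0/8 (10.0.0.0 - 10.255.255.255)
  172.16.0.0/12 (172.16.0.0 - 172.31.255.255)
  192.168.0.0/16 (192.168.0.0 - 192.168.255.255)
Private (in 172.16.0.0/12)


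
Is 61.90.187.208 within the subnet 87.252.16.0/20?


Subnet network: 87.252.16.0
Test IP AND mask: 61.90.176.0
No, 61.90.187.208 is not in 87.252.16.0/20


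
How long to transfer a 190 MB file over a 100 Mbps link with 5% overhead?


Effective throughput = 100 * (1 - 5/100) = 95 Mbps
File size in Mb = 190 * 8 = 1520 Mb
Time = 1520 / 95
Time = 16 seconds


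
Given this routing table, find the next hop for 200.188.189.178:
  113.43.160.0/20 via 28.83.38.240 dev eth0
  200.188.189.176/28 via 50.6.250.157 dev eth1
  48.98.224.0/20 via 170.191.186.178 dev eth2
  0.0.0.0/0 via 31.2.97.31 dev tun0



Longest prefix match for 200.188.189.178:
  /20 113.43.160.0: no
  /28 200.188.189.176: MATCH
  /20 48.98.224.0: no
  /0 0.0.0.0: MATCH
Selected: next-hop 50.6.250.157 via eth1 (matched /28)


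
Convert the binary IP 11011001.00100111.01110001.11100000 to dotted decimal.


11011001 = 217
00100111 = 39
01110001 = 113
11100000 = 224
IP: 217.39.113.224


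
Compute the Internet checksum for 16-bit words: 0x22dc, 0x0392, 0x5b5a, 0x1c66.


Sum all words (with carry folding):
+ 0x22dc = 0x22dc
+ 0x0392 = 0x266e
+ 0x5b5a = 0x81c8
+ 0x1c66 = 0x9e2e
One's complement: ~0x9e2e
Checksum = 0x61d1


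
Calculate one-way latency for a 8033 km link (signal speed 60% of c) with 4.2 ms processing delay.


Speed = 0.6 * 3e5 km/s = 180000 km/s
Propagation delay = 8033 / 180000 = 0.0446 s = 44.6278 ms
Processing delay = 4.2 ms
Total one-way latency = 48.8278 ms


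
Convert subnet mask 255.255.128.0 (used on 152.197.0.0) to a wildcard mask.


Subnet mask: 255.255.128.0
Wildcard = 255.255.255.255 - subnet mask
255 - 255 = 0
255 - 255 = 0
255 - 128 = 127
255 - 0 = 255
Wildcard: 0.0.127.255


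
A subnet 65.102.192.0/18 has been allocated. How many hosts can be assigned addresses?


Host bits = 32 - 18 = 14
Total addresses = 2^14 = 16384
Usable = total - 2 (network and broadcast)
Usable hosts: 16382


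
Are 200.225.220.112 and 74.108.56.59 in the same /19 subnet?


Mask: 255.255.224.0
200.225.220.112 AND mask = 200.225.192.0
74.108.56.59 AND mask = 74.108.32.0
No, different subnets (200.225.192.0 vs 74.108.32.0)


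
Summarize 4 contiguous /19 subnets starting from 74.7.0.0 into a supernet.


Original prefix: /19
Number of subnets: 4 = 2^2
New prefix = 19 - 2 = 17
Supernet: 74.7.0.0/17


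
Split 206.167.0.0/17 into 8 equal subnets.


New prefix = 17 + 3 = 20
Each subnet has 4096 addresses
  206.167.0.0/20
  206.167.16.0/20
  206.167.32.0/20
  206.167.48.0/20
  206.167.64.0/20
  206.167.80.0/20
  206.167.96.0/20
  206.167.112.0/20
Subnets: 206.167.0.0/20, 206.167.16.0/20, 206.167.32.0/20, 206.167.48.0/20, 206.167.64.0/20, 206.167.80.0/20, 206.167.96.0/20, 206.167.112.0/20


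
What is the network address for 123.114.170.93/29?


IP:   01111011.01110010.10101010.01011101
Mask: 11111111.11111111.11111111.11111000
AND operation:
Net:  01111011.01110010.10101010.01011000
Network: 123.114.170.88/29


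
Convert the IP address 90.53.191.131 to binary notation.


90 = 01011010
53 = 00110101
191 = 10111111
131 = 10000011
Binary: 01011010.00110101.10111111.10000011


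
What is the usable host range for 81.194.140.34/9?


Network: 81.128.0.0
Broadcast: 81.255.255.255
First usable = network + 1
Last usable = broadcast - 1
Range: 81.128.0.1 to 81.255.255.254


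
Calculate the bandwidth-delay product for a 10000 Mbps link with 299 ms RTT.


BDP = bandwidth * RTT
= 10000 Mbps * 299 ms
= 10000 * 1e6 * 299 / 1000 bits
= 2990000000 bits
= 373750000 bytes
= 364990.2344 KB
BDP = 2990000000 bits (373750000 bytes)


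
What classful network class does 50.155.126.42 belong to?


First octet: 50
Binary: 00110010
0xxxxxxx -> Class A (1-126)
Class A, default mask 255.0.0.0 (/8)


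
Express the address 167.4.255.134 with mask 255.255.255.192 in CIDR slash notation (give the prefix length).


Binary: 11111111.11111111.11111111.11000000
Count leading 1s
Prefix: /26


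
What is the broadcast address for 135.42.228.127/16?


Network: 135.42.0.0/16
Host bits = 16
Set all host bits to 1:
Broadcast: 135.42.255.255


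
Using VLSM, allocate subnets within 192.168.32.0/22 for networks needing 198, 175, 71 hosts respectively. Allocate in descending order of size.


198 hosts -> /24 (254 usable): 192.168.32.0/24
175 hosts -> /24 (254 usable): 192.168.33.0/24
71 hosts -> /25 (126 usable): 192.168.34.0/25
Allocation: 192.168.32.0/24 (198 hosts, 254 usable); 192.168.33.0/24 (175 hosts, 254 usable); 192.168.34.0/25 (71 hosts, 126 usable)


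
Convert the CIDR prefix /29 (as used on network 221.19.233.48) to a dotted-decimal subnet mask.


/29 means 29 network bits, 3 host bits
Binary: 11111111111111111111111111111000
Mask: 255.255.255.248


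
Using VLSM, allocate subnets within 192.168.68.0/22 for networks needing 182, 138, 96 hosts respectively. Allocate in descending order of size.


182 hosts -> /24 (254 usable): 192.168.68.0/24
138 hosts -> /24 (254 usable): 192.168.69.0/24
96 hosts -> /25 (126 usable): 192.168.70.0/25
Allocation: 192.168.68.0/24 (182 hosts, 254 usable); 192.168.69.0/24 (138 hosts, 254 usable); 192.168.70.0/25 (96 hosts, 126 usable)


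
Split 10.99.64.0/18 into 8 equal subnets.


New prefix = 18 + 3 = 21
Each subnet has 2048 addresses
  10.99.64.0/21
  10.99.72.0/21
  10.99.80.0/21
  10.99.88.0/21
  10.99.96.0/21
  10.99.104.0/21
  10.99.112.0/21
  10.99.120.0/21
Subnets: 10.99.64.0/21, 10.99.72.0/21, 10.99.80.0/21, 10.99.88.0/21, 10.99.96.0/21, 10.99.104.0/21, 10.99.112.0/21, 10.99.120.0/21


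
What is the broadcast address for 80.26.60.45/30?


Network: 80.26.60.44/30
Host bits = 2
Set all host bits to 1:
Broadcast: 80.26.60.47


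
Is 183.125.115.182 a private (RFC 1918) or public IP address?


RFC 1918 private ranges:
  10.0.0.0/8 (10.0.0.0 - 10.255.255.255)
  172.16.0.0/12 (172.16.0.0 - 172.31.255.255)
  192.168.0.0/16 (192.168.0.0 - 192.168.255.255)
Public (not in any RFC 1918 range)


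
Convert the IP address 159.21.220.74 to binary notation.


159 = 10011111
21 = 00010101
220 = 11011100
74 = 01001010
Binary: 10011111.00010101.11011100.01001010


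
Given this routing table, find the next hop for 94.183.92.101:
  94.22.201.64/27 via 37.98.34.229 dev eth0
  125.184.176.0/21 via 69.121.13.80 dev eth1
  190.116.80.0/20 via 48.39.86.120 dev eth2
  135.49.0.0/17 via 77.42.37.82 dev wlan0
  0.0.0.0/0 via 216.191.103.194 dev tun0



Longest prefix match for 94.183.92.101:
  /27 94.22.201.64: no
  /21 125.184.176.0: no
  /20 190.116.80.0: no
  /17 135.49.0.0: no
  /0 0.0.0.0: MATCH
Selected: next-hop 216.191.103.194 via tun0 (matched /0)


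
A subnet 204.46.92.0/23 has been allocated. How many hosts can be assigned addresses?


Host bits = 32 - 23 = 9
Total addresses = 2^9 = 512
Usable = total - 2 (network and broadcast)
Usable hosts: 510


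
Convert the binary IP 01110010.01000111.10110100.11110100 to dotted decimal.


01110010 = 114
01000111 = 71
10110100 = 180
11110100 = 244
IP: 114.71.180.244


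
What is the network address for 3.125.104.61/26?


IP:   00000011.01111101.01101000.00111101
Mask: 11111111.11111111.11111111.11000000
AND operation:
Net:  00000011.01111101.01101000.00000000
Network: 3.125.104.0/26


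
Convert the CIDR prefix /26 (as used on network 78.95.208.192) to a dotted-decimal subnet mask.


/26 means 26 network bits, 6 host bits
Binary: 11111111111111111111111111000000
Mask: 255.255.255.192


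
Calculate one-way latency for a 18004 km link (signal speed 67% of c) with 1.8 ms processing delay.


Speed = 0.67 * 3e5 km/s = 201000 km/s
Propagation delay = 18004 / 201000 = 0.0896 s = 89.5721 ms
Processing delay = 1.8 ms
Total one-way latency = 91.3721 ms


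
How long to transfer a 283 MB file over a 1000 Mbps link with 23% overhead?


Effective throughput = 1000 * (1 - 23/100) = 770 Mbps
File size in Mb = 283 * 8 = 2264 Mb
Time = 2264 / 770
Time = 2.9403 seconds


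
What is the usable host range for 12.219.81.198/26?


Network: 12.219.81.192
Broadcast: 12.219.81.255
First usable = network + 1
Last usable = broadcast - 1
Range: 12.219.81.193 to 12.219.81.254


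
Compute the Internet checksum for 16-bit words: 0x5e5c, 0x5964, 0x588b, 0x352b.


Sum all words (with carry folding):
+ 0x5e5c = 0x5e5c
+ 0x5964 = 0xb7c0
+ 0x588b = 0x104c
+ 0x352b = 0x4577
One's complement: ~0x4577
Checksum = 0xba88


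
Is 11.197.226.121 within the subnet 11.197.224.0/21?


Subnet network: 11.197.224.0
Test IP AND mask: 11.197.224.0
Yes, 11.197.226.121 is in 11.197.224.0/21


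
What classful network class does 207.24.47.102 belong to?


First octet: 207
Binary: 11001111
110xxxxx -> Class C (192-223)
Class C, default mask 255.255.255.0 (/24)


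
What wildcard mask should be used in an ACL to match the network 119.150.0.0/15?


Subnet mask: 255.254.0.0
Wildcard = 255.255.255.255 - subnet mask
255 - 255 = 0
255 - 254 = 1
255 - 0 = 255
255 - 0 = 255
Wildcard: 0.1.255.255


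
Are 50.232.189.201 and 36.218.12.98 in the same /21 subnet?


Mask: 255.255.248.0
50.232.189.201 AND mask = 50.232.184.0
36.218.12.98 AND mask = 36.218.8.0
No, different subnets (50.232.184.0 vs 36.218.8.0)


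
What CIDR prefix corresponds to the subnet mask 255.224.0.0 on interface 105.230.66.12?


Binary: 11111111.11100000.00000000.00000000
Count leading 1s
Prefix: /11


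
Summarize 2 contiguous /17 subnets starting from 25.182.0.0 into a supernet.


Original prefix: /17
Number of subnets: 2 = 2^1
New prefix = 17 - 1 = 16
Supernet: 25.182.0.0/16


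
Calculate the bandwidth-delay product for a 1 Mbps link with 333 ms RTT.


BDP = bandwidth * RTT
= 1 Mbps * 333 ms
= 1 * 1e6 * 333 / 1000 bits
= 333000 bits
= 41625 bytes
= 40.6494 KB
BDP = 333000 bits (41625 bytes)


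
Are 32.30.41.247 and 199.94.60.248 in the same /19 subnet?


Mask: 255.255.224.0
32.30.41.247 AND mask = 32.30.32.0
199.94.60.248 AND mask = 199.94.32.0
No, different subnets (32.30.32.0 vs 199.94.32.0)


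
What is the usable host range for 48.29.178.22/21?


Network: 48.29.176.0
Broadcast: 48.29.183.255
First usable = network + 1
Last usable = broadcast - 1
Range: 48.29.176.1 to 48.29.183.254


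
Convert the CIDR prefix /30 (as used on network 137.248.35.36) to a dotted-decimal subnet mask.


/30 means 30 network bits, 2 host bits
Binary: 11111111111111111111111111111100
Mask: 255.255.255.252


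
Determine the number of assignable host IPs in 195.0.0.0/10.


Host bits = 32 - 10 = 22
Total addresses = 2^22 = 4194304
Usable = total - 2 (network and broadcast)
Usable hosts: 4194302


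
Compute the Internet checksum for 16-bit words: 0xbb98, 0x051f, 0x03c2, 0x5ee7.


Sum all words (with carry folding):
+ 0xbb98 = 0xbb98
+ 0x051f = 0xc0b7
+ 0x03c2 = 0xc479
+ 0x5ee7 = 0x2361
One's complement: ~0x2361
Checksum = 0xdc9e


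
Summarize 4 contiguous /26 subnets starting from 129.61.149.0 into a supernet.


Original prefix: /26
Number of subnets: 4 = 2^2
New prefix = 26 - 2 = 24
Supernet: 129.61.149.0/24


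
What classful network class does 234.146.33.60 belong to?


First octet: 234
Binary: 11101010
1110xxxx -> Class D (224-239)
Class D (multicast), default mask N/A


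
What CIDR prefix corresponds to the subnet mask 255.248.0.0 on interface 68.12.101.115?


Binary: 11111111.11111000.00000000.00000000
Count leading 1s
Prefix: /13


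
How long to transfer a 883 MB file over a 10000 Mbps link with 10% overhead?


Effective throughput = 10000 * (1 - 10/100) = 9000 Mbps
File size in Mb = 883 * 8 = 7064 Mb
Time = 7064 / 9000
Time = 0.7849 seconds


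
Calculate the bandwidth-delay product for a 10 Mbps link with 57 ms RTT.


BDP = bandwidth * RTT
= 10 Mbps * 57 ms
= 10 * 1e6 * 57 / 1000 bits
= 570000 bits
= 71250 bytes
= 69.5801 KB
BDP = 570000 bits (71250 bytes)


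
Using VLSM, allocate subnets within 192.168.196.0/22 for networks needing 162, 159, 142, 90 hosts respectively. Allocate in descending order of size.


162 hosts -> /24 (254 usable): 192.168.196.0/24
159 hosts -> /24 (254 usable): 192.168.197.0/24
142 hosts -> /24 (254 usable): 192.168.198.0/24
90 hosts -> /25 (126 usable): 192.168.199.0/25
Allocation: 192.168.196.0/24 (162 hosts, 254 usable); 192.168.197.0/24 (159 hosts, 254 usable); 192.168.198.0/24 (142 hosts, 254 usable); 192.168.199.0/25 (90 hosts, 126 usable)


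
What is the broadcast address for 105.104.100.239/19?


Network: 105.104.96.0/19
Host bits = 13
Set all host bits to 1:
Broadcast: 105.104.127.255


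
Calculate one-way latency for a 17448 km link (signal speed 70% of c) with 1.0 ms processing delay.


Speed = 0.7 * 3e5 km/s = 210000 km/s
Propagation delay = 17448 / 210000 = 0.0831 s = 83.0857 ms
Processing delay = 1.0 ms
Total one-way latency = 84.0857 ms


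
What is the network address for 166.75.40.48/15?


IP:   10100110.01001011.00101000.00110000
Mask: 11111111.11111110.00000000.00000000
AND operation:
Net:  10100110.01001010.00000000.00000000
Network: 166.74.0.0/15


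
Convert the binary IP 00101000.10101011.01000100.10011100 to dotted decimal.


00101000 = 40
10101011 = 171
01000100 = 68
10011100 = 156
IP: 40.171.68.156


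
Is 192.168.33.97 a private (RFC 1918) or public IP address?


RFC 1918 private ranges:
  10.0.0.0/8 (10.0.0.0 - 10.255.255.255)
  172.16.0.0/12 (172.16.0.0 - 172.31.255.255)
  192.168.0.0/16 (192.168.0.0 - 192.168.255.255)
Private (in 192.168.0.0/16)


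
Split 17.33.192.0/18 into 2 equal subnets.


New prefix = 18 + 1 = 19
Each subnet has 8192 addresses
  17.33.192.0/19
  17.33.224.0/19
Subnets: 17.33.192.0/19, 17.33.224.0/19


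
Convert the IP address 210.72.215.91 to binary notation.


210 = 11010010
72 = 01001000
215 = 11010111
91 = 01011011
Binary: 11010010.01001000.11010111.01011011


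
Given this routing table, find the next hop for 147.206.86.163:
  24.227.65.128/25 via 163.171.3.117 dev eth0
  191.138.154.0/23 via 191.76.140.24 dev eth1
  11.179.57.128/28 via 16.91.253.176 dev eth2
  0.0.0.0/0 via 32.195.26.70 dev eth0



Longest prefix match for 147.206.86.163:
  /25 24.227.65.128: no
  /23 191.138.154.0: no
  /28 11.179.57.128: no
  /0 0.0.0.0: MATCH
Selected: next-hop 32.195.26.70 via eth0 (matched /0)


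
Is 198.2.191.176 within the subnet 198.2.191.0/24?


Subnet network: 198.2.191.0
Test IP AND mask: 198.2.191.0
Yes, 198.2.191.176 is in 198.2.191.0/24


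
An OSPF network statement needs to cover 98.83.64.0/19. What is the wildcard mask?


Subnet mask: 255.255.224.0
Wildcard = 255.255.255.255 - subnet mask
255 - 255 = 0
255 - 255 = 0
255 - 224 = 31
255 - 0 = 255
Wildcard: 0.0.31.255


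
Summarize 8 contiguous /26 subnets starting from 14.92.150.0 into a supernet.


Original prefix: /26
Number of subnets: 8 = 2^3
New prefix = 26 - 3 = 23
Supernet: 14.92.150.0/23


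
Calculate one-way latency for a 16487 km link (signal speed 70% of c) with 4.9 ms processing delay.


Speed = 0.7 * 3e5 km/s = 210000 km/s
Propagation delay = 16487 / 210000 = 0.0785 s = 78.5095 ms
Processing delay = 4.9 ms
Total one-way latency = 83.4095 ms


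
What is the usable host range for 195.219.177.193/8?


Network: 195.0.0.0
Broadcast: 195.255.255.255
First usable = network + 1
Last usable = broadcast - 1
Range: 195.0.0.1 to 195.255.255.254


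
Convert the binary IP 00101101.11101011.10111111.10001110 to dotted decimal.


00101101 = 45
11101011 = 235
10111111 = 191
10001110 = 142
IP: 45.235.191.142


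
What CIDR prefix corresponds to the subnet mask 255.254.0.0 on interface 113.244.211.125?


Binary: 11111111.11111110.00000000.00000000
Count leading 1s
Prefix: /15


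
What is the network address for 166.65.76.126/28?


IP:   10100110.01000001.01001100.01111110
Mask: 11111111.11111111.11111111.11110000
AND operation:
Net:  10100110.01000001.01001100.01110000
Network: 166.65.76.112/28


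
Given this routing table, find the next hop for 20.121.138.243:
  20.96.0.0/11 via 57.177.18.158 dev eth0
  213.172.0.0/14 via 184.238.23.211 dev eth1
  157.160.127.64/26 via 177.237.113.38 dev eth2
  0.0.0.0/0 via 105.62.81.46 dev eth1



Longest prefix match for 20.121.138.243:
  /11 20.96.0.0: MATCH
  /14 213.172.0.0: no
  /26 157.160.127.64: no
  /0 0.0.0.0: MATCH
Selected: next-hop 57.177.18.158 via eth0 (matched /11)


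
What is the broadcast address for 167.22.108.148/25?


Network: 167.22.108.128/25
Host bits = 7
Set all host bits to 1:
Broadcast: 167.22.108.255


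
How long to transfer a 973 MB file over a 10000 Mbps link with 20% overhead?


Effective throughput = 10000 * (1 - 20/100) = 8000 Mbps
File size in Mb = 973 * 8 = 7784 Mb
Time = 7784 / 8000
Time = 0.973 seconds


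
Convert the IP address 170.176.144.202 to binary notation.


170 = 10101010
176 = 10110000
144 = 10010000
202 = 11001010
Binary: 10101010.10110000.10010000.11001010


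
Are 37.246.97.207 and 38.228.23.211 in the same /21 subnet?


Mask: 255.255.248.0
37.246.97.207 AND mask = 37.246.96.0
38.228.23.211 AND mask = 38.228.16.0
No, different subnets (37.246.96.0 vs 38.228.16.0)


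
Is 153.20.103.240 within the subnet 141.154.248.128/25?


Subnet network: 141.154.248.128
Test IP AND mask: 153.20.103.128
No, 153.20.103.240 is not in 141.154.248.128/25


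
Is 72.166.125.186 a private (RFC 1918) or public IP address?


RFC 1918 private ranges:
  10.0.0.0/8 (10.0.0.0 - 10.255.255.255)
  172.16.0.0/12 (172.16.0.0 - 172.31.255.255)
  192.168.0.0/16 (192.168.0.0 - 192.168.255.255)
Public (not in any RFC 1918 range)


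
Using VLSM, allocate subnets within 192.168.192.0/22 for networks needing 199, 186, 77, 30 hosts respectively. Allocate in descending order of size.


199 hosts -> /24 (254 usable): 192.168.192.0/24
186 hosts -> /24 (254 usable): 192.168.193.0/24
77 hosts -> /25 (126 usable): 192.168.194.0/25
30 hosts -> /27 (30 usable): 192.168.194.128/27
Allocation: 192.168.192.0/24 (199 hosts, 254 usable); 192.168.193.0/24 (186 hosts, 254 usable); 192.168.194.0/25 (77 hosts, 126 usable); 192.168.194.128/27 (30 hosts, 30 usable)


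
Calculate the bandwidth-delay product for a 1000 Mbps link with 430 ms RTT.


BDP = bandwidth * RTT
= 1000 Mbps * 430 ms
= 1000 * 1e6 * 430 / 1000 bits
= 430000000 bits
= 53750000 bytes
= 52490.2344 KB
BDP = 430000000 bits (53750000 bytes)


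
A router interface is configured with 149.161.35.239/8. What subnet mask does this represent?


/8 means 8 network bits, 24 host bits
Binary: 11111111000000000000000000000000
Mask: 255.0.0.0


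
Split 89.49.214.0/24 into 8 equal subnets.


New prefix = 24 + 3 = 27
Each subnet has 32 addresses
  89.49.214.0/27
  89.49.214.32/27
  89.49.214.64/27
  89.49.214.96/27
  89.49.214.128/27
  89.49.214.160/27
  89.49.214.192/27
  89.49.214.224/27
Subnets: 89.49.214.0/27, 89.49.214.32/27, 89.49.214.64/27, 89.49.214.96/27, 89.49.214.128/27, 89.49.214.160/27, 89.49.214.192/27, 89.49.214.224/27


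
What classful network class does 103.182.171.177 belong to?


First octet: 103
Binary: 01100111
0xxxxxxx -> Class A (1-126)
Class A, default mask 255.0.0.0 (/8)


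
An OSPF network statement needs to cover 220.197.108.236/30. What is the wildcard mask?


Subnet mask: 255.255.255.252
Wildcard = 255.255.255.255 - subnet mask
255 - 255 = 0
255 - 255 = 0
255 - 255 = 0
255 - 252 = 3
Wildcard: 0.0.0.3


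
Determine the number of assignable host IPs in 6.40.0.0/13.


Host bits = 32 - 13 = 19
Total addresses = 2^19 = 524288
Usable = total - 2 (network and broadcast)
Usable hosts: 524286


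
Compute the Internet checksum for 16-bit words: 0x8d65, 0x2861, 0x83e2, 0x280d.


Sum all words (with carry folding):
+ 0x8d65 = 0x8d65
+ 0x2861 = 0xb5c6
+ 0x83e2 = 0x39a9
+ 0x280d = 0x61b6
One's complement: ~0x61b6
Checksum = 0x9e49


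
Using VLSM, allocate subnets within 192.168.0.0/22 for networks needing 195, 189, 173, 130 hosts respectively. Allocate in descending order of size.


195 hosts -> /24 (254 usable): 192.168.0.0/24
189 hosts -> /24 (254 usable): 192.168.1.0/24
173 hosts -> /24 (254 usable): 192.168.2.0/24
130 hosts -> /24 (254 usable): 192.168.3.0/24
Allocation: 192.168.0.0/24 (195 hosts, 254 usable); 192.168.1.0/24 (189 hosts, 254 usable); 192.168.2.0/24 (173 hosts, 254 usable); 192.168.3.0/24 (130 hosts, 254 usable)


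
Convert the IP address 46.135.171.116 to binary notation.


46 = 00101110
135 = 10000111
171 = 10101011
116 = 01110100
Binary: 00101110.10000111.10101011.01110100


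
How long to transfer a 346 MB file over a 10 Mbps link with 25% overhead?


Effective throughput = 10 * (1 - 25/100) = 7.5 Mbps
File size in Mb = 346 * 8 = 2768 Mb
Time = 2768 / 7.5
Time = 369.0667 seconds


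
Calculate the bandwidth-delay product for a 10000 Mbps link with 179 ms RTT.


BDP = bandwidth * RTT
= 10000 Mbps * 179 ms
= 10000 * 1e6 * 179 / 1000 bits
= 1790000000 bits
= 223750000 bytes
= 218505.8594 KB
BDP = 1790000000 bits (223750000 bytes)


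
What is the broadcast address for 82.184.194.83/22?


Network: 82.184.192.0/22
Host bits = 10
Set all host bits to 1:
Broadcast: 82.184.195.255


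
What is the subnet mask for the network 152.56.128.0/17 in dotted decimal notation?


/17 means 17 network bits, 15 host bits
Binary: 11111111111111111000000000000000
Mask: 255.255.128.0


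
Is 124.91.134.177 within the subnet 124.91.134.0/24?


Subnet network: 124.91.134.0
Test IP AND mask: 124.91.134.0
Yes, 124.91.134.177 is in 124.91.134.0/24


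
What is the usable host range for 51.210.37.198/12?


Network: 51.208.0.0
Broadcast: 51.223.255.255
First usable = network + 1
Last usable = broadcast - 1
Range: 51.208.0.1 to 51.223.255.254


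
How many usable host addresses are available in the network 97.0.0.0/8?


Host bits = 32 - 8 = 24
Total addresses = 2^24 = 16777216
Usable = total - 2 (network and broadcast)
Usable hosts: 16777214


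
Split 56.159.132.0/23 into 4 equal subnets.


New prefix = 23 + 2 = 25
Each subnet has 128 addresses
  56.159.132.0/25
  56.159.132.128/25
  56.159.133.0/25
  56.159.133.128/25
Subnets: 56.159.132.0/25, 56.159.132.128/25, 56.159.133.0/25, 56.159.133.128/25


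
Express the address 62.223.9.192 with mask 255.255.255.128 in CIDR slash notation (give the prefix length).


Binary: 11111111.11111111.11111111.10000000
Count leading 1s
Prefix: /25


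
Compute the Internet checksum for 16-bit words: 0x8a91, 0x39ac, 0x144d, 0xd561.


Sum all words (with carry folding):
+ 0x8a91 = 0x8a91
+ 0x39ac = 0xc43d
+ 0x144d = 0xd88a
+ 0xd561 = 0xadec
One's complement: ~0xadec
Checksum = 0x5213


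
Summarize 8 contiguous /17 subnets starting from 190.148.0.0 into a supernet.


Original prefix: /17
Number of subnets: 8 = 2^3
New prefix = 17 - 3 = 14
Supernet: 190.148.0.0/14


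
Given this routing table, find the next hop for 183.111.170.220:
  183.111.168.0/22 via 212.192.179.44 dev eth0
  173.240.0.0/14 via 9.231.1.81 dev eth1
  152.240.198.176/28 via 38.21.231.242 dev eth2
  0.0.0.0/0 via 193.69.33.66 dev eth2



Longest prefix match for 183.111.170.220:
  /22 183.111.168.0: MATCH
  /14 173.240.0.0: no
  /28 152.240.198.176: no
  /0 0.0.0.0: MATCH
Selected: next-hop 212.192.179.44 via eth0 (matched /22)


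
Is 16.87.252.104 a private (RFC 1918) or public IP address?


RFC 1918 private ranges:
  10.0.0.0/8 (10.0.0.0 - 10.255.255.255)
  172.16.0.0/12 (172.16.0.0 - 172.31.255.255)
  192.168.0.0/16 (192.168.0.0 - 192.168.255.255)
Public (not in any RFC 1918 range)


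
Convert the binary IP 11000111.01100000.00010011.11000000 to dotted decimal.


11000111 = 199
01100000 = 96
00010011 = 19
11000000 = 192
IP: 199.96.19.192


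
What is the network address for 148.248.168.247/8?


IP:   10010100.11111000.10101000.11110111
Mask: 11111111.00000000.00000000.00000000
AND operation:
Net:  10010100.00000000.00000000.00000000
Network: 148.0.0.0/8


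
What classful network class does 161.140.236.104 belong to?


First octet: 161
Binary: 10100001
10xxxxxx -> Class B (128-191)
Class B, default mask 255.255.0.0 (/16)


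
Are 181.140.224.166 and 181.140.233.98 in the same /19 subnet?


Mask: 255.255.224.0
181.140.224.166 AND mask = 181.140.224.0
181.140.233.98 AND mask = 181.140.224.0
Yes, same subnet (181.140.224.0)


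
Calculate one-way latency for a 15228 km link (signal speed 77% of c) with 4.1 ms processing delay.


Speed = 0.77 * 3e5 km/s = 231000 km/s
Propagation delay = 15228 / 231000 = 0.0659 s = 65.9221 ms
Processing delay = 4.1 ms
Total one-way latency = 70.0221 ms


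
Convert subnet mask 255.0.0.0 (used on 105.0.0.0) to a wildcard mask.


Subnet mask: 255.0.0.0
Wildcard = 255.255.255.255 - subnet mask
255 - 255 = 0
255 - 0 = 255
255 - 0 = 255
255 - 0 = 255
Wildcard: 0.255.255.255


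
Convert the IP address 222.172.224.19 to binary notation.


222 = 11011110
172 = 10101100
224 = 11100000
19 = 00010011
Binary: 11011110.10101100.11100000.00010011


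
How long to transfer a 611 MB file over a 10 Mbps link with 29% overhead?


Effective throughput = 10 * (1 - 29/100) = 7.1 Mbps
File size in Mb = 611 * 8 = 4888 Mb
Time = 4888 / 7.1
Time = 688.4507 seconds


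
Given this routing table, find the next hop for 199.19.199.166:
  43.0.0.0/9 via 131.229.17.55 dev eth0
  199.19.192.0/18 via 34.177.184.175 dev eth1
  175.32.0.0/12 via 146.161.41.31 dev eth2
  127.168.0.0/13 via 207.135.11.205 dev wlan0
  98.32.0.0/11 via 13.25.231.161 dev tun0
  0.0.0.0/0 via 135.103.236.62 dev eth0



Longest prefix match for 199.19.199.166:
  /9 43.0.0.0: no
  /18 199.19.192.0: MATCH
  /12 175.32.0.0: no
  /13 127.168.0.0: no
  /11 98.32.0.0: no
  /0 0.0.0.0: MATCH
Selected: next-hop 34.177.184.175 via eth1 (matched /18)


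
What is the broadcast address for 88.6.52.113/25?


Network: 88.6.52.0/25
Host bits = 7
Set all host bits to 1:
Broadcast: 88.6.52.127


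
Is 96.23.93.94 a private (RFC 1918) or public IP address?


RFC 1918 private ranges:
  10.0.0.0/8 (10.0.0.0 - 10.255.255.255)
  172.16.0.0/12 (172.16.0.0 - 172.31.255.255)
  192.168.0.0/16 (192.168.0.0 - 192.168.255.255)
Public (not in any RFC 1918 range)


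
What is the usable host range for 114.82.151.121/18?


Network: 114.82.128.0
Broadcast: 114.82.191.255
First usable = network + 1
Last usable = broadcast - 1
Range: 114.82.128.1 to 114.82.191.254


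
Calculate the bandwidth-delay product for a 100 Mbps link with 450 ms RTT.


BDP = bandwidth * RTT
= 100 Mbps * 450 ms
= 100 * 1e6 * 450 / 1000 bits
= 45000000 bits
= 5625000 bytes
= 5493.1641 KB
BDP = 45000000 bits (5625000 bytes)


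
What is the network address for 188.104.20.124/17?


IP:   10111100.01101000.00010100.01111100
Mask: 11111111.11111111.10000000.00000000
AND operation:
Net:  10111100.01101000.00000000.00000000
Network: 188.104.0.0/17


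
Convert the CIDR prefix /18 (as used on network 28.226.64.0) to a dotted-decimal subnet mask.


/18 means 18 network bits, 14 host bits
Binary: 11111111111111111100000000000000
Mask: 255.255.192.0


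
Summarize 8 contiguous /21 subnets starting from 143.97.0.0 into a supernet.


Original prefix: /21
Number of subnets: 8 = 2^3
New prefix = 21 - 3 = 18
Supernet: 143.97.0.0/18


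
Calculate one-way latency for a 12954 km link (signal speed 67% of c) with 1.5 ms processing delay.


Speed = 0.67 * 3e5 km/s = 201000 km/s
Propagation delay = 12954 / 201000 = 0.0644 s = 64.4478 ms
Processing delay = 1.5 ms
Total one-way latency = 65.9478 ms


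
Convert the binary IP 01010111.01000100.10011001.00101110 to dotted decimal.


01010111 = 87
01000100 = 68
10011001 = 153
00101110 = 46
IP: 87.68.153.46


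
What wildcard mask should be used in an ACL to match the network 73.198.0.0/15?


Subnet mask: 255.254.0.0
Wildcard = 255.255.255.255 - subnet mask
255 - 255 = 0
255 - 254 = 1
255 - 0 = 255
255 - 0 = 255
Wildcard: 0.1.255.255


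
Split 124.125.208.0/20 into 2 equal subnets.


New prefix = 20 + 1 = 21
Each subnet has 2048 addresses
  124.125.208.0/21
  124.125.216.0/21
Subnets: 124.125.208.0/21, 124.125.216.0/21


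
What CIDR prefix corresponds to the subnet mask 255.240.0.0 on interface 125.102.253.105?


Binary: 11111111.11110000.00000000.00000000
Count leading 1s
Prefix: /12


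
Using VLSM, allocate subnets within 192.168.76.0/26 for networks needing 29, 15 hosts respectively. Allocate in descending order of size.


29 hosts -> /27 (30 usable): 192.168.76.0/27
15 hosts -> /27 (30 usable): 192.168.76.32/27
Allocation: 192.168.76.0/27 (29 hosts, 30 usable); 192.168.76.32/27 (15 hosts, 30 usable)


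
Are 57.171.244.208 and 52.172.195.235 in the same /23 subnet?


Mask: 255.255.254.0
57.171.244.208 AND mask = 57.171.244.0
52.172.195.235 AND mask = 52.172.194.0
No, different subnets (57.171.244.0 vs 52.172.194.0)


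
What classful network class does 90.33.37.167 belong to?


First octet: 90
Binary: 01011010
0xxxxxxx -> Class A (1-126)
Class A, default mask 255.0.0.0 (/8)


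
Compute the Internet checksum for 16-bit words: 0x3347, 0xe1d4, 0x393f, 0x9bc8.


Sum all words (with carry folding):
+ 0x3347 = 0x3347
+ 0xe1d4 = 0x151c
+ 0x393f = 0x4e5b
+ 0x9bc8 = 0xea23
One's complement: ~0xea23
Checksum = 0x15dc


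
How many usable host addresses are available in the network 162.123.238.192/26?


Host bits = 32 - 26 = 6
Total addresses = 2^6 = 64
Usable = total - 2 (network and broadcast)
Usable hosts: 62


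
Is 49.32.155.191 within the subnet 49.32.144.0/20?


Subnet network: 49.32.144.0
Test IP AND mask: 49.32.144.0
Yes, 49.32.155.191 is in 49.32.144.0/20


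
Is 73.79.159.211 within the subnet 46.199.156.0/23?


Subnet network: 46.199.156.0
Test IP AND mask: 73.79.158.0
No, 73.79.159.211 is not in 46.199.156.0/23


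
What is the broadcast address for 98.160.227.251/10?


Network: 98.128.0.0/10
Host bits = 22
Set all host bits to 1:
Broadcast: 98.191.255.255


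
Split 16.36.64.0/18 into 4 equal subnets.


New prefix = 18 + 2 = 20
Each subnet has 4096 addresses
  16.36.64.0/20
  16.36.80.0/20
  16.36.96.0/20
  16.36.112.0/20
Subnets: 16.36.64.0/20, 16.36.80.0/20, 16.36.96.0/20, 16.36.112.0/20


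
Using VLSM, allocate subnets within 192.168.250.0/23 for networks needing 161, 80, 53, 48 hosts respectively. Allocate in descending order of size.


161 hosts -> /24 (254 usable): 192.168.250.0/24
80 hosts -> /25 (126 usable): 192.168.251.0/25
53 hosts -> /26 (62 usable): 192.168.251.128/26
48 hosts -> /26 (62 usable): 192.168.251.192/26
Allocation: 192.168.250.0/24 (161 hosts, 254 usable); 192.168.251.0/25 (80 hosts, 126 usable); 192.168.251.128/26 (53 hosts, 62 usable); 192.168.251.192/26 (48 hosts, 62 usable)
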